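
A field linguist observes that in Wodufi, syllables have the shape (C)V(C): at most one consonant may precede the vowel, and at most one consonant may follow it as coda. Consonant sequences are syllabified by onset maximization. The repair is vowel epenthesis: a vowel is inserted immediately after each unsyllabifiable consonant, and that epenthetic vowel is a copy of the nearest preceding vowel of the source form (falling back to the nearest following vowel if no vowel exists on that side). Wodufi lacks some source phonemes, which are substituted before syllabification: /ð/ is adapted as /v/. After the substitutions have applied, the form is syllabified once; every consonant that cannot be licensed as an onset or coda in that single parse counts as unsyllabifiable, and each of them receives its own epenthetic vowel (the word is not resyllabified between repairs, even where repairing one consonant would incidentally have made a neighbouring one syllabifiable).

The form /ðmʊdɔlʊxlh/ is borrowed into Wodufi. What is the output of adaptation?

Substitution: /ð/ → /v/, giving /vmʊdɔlʊxlh/.
Syllabifying with onset maximization leaves /v/, /l/, /h/ stranded (at most one coda consonant is licensed; onsets are limited to one consonant).
Each unlicensed consonant becomes the onset of a new syllable: /v/ → /vʊ/, /l/ → /lʊ/, /h/ → /hʊ/.

vʊmʊdɔlʊxlʊhʊ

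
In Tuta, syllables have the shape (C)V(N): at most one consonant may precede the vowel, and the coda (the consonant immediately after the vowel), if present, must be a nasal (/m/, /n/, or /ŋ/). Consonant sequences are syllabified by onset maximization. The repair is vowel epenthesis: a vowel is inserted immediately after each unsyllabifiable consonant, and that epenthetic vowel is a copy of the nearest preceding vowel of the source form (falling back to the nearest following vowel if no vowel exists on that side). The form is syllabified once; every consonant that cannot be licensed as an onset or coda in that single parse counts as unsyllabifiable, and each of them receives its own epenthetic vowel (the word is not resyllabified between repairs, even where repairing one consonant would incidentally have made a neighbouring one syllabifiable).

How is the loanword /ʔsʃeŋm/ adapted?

Under (C)V(N), the unsyllabifiable consonants are /ʔ/, /s/, /m/ (only a nasal (/m/, /n/, or /ŋ/) is licensed in coda position; onsets are limited to one consonant).
Epenthesis after each stranded consonant: /ʔ/ → /ʔe/, /s/ → /se/, /m/ → /me/.

ʔeseʃeŋme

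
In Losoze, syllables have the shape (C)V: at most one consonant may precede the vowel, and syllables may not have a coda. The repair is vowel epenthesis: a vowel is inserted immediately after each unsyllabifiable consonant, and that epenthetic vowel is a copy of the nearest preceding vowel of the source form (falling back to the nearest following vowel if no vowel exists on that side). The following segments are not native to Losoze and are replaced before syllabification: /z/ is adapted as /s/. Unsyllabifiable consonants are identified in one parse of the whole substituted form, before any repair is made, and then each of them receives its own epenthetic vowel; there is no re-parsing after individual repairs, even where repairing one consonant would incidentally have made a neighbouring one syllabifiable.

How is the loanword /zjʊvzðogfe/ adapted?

Substitution: /z/ → /s/, giving /sjʊvsðogfe/.
Under (C)V, the unsyllabifiable consonants are /s/, /v/, /s/, /g/ (no codas are permitted; onsets are limited to one consonant).
Epenthesis after each stranded consonant: /s/ → /sʊ/, /v/ → /vʊ/, /s/ → /sʊ/, /g/ → /go/.

sʊjʊvʊsʊðogofe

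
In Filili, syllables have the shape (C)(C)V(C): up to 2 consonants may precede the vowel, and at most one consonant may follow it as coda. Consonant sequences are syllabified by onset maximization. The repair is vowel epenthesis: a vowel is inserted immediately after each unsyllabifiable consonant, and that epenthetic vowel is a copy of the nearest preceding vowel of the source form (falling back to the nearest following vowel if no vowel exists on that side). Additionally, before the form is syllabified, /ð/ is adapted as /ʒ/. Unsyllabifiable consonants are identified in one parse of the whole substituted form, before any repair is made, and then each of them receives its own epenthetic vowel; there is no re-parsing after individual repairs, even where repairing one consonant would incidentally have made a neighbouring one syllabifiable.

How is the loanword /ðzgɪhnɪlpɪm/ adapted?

ʒɪzgɪhnɪlpɪm

Substitution: /ð/ → /ʒ/, giving /ʒzgɪhnɪlpɪm/.
The consonants /ʒ/ cannot be parsed into a legal (C)(C)V(C) syllable (at most one coda consonant is licensed; onsets may contain at most 2 consonants).
Each unlicensed consonant becomes the onset of a new syllable: /ʒ/ → /ʒɪ/.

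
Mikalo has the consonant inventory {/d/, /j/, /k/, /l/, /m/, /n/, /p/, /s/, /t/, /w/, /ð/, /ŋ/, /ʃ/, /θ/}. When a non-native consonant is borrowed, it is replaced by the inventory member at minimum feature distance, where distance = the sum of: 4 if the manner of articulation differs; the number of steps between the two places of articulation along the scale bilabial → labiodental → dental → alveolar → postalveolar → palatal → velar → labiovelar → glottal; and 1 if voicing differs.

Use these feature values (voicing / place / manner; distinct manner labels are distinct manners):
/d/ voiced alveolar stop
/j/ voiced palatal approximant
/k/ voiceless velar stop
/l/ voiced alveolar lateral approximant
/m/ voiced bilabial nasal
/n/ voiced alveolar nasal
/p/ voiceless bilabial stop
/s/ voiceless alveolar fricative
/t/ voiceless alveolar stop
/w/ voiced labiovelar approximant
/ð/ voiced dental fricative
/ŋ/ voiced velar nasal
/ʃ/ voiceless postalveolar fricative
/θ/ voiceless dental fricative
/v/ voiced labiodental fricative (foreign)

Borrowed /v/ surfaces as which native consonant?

/ð/ is closest: same manner (fricative), place distance 1 (labiodental→dental), same voicing; total 1. Next closest is /θ/ at distance 2.

ð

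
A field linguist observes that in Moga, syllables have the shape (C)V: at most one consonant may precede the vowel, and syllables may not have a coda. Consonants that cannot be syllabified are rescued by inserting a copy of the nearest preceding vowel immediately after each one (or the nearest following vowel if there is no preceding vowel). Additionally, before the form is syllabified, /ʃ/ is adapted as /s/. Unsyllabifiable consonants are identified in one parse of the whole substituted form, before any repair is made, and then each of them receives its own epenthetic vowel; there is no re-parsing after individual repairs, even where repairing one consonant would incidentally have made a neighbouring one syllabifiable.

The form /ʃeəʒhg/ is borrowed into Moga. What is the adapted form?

Substitution: /ʃ/ → /s/, giving /seəʒhg/.
The consonants /ʒ/, /h/, /g/ cannot be parsed into a legal (C)V syllable (no codas are permitted; onsets are limited to one consonant).
Each unlicensed consonant becomes the onset of a new syllable: /ʒ/ → /ʒə/, /h/ → /hə/, /g/ → /gə/.

seəʒəhəgə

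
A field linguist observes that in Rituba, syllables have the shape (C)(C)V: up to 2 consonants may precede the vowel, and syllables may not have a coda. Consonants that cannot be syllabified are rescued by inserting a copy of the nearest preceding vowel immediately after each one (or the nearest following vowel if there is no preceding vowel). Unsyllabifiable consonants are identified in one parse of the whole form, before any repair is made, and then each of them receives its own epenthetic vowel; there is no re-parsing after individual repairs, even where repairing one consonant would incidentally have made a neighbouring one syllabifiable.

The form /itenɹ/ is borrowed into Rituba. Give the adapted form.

Under (C)(C)V, the unsyllabifiable consonants are /n/, /ɹ/ (no codas are permitted; onsets may contain at most 2 consonants).
Epenthesis after each stranded consonant: /n/ → /ne/, /ɹ/ → /ɹe/.

iteneɹe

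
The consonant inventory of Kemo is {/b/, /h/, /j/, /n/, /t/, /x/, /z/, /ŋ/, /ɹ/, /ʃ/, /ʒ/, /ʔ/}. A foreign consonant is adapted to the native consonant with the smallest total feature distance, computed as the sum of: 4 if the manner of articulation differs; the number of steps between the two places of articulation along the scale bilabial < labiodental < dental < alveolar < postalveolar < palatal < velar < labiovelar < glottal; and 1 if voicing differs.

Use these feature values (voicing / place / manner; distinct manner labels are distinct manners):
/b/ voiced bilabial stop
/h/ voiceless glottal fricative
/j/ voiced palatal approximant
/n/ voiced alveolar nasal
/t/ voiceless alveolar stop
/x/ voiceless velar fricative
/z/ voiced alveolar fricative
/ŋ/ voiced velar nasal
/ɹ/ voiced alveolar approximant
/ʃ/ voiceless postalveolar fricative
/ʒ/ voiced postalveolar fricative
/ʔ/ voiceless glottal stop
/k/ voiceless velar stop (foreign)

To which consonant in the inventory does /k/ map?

ʔ

/ʔ/ is closest: same manner (stop), place distance 2 (velar→glottal), same voicing; total 2. Next closest is /t/ at distance 3.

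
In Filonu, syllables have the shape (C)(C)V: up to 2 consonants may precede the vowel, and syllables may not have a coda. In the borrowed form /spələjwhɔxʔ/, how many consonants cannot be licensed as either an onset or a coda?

The consonants /j/, /x/, /ʔ/ cannot be parsed into a legal (C)(C)V syllable (no codas are permitted; onsets may contain at most 2 consonants).

3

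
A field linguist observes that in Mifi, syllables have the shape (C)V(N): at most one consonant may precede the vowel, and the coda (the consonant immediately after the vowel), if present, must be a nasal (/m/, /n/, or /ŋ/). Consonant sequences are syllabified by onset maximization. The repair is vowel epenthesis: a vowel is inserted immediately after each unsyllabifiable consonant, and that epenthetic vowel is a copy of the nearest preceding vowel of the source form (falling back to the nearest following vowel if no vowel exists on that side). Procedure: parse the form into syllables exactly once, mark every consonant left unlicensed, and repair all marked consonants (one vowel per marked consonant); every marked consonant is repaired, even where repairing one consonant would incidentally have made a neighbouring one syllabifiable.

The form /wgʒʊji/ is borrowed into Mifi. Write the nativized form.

The consonants /w/, /g/ cannot be parsed into a legal (C)V(N) syllable (only a nasal (/m/, /n/, or /ŋ/) is licensed in coda position; onsets are limited to one consonant).
Epenthesis after each stranded consonant: /w/ → /wʊ/, /g/ → /gʊ/.

wʊgʊʒʊji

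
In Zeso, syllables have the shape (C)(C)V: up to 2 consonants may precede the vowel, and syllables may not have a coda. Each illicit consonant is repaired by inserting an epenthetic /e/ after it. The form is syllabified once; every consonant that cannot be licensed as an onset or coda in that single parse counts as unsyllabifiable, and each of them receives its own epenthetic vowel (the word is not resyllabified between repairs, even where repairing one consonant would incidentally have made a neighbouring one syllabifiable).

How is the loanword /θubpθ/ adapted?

θubepeθe

The consonants /b/, /p/, /θ/ cannot be parsed into a legal (C)(C)V syllable (no codas are permitted; onsets may contain at most 2 consonants).
Each unlicensed consonant becomes the onset of a new syllable: /b/ → /be/, /p/ → /pe/, /θ/ → /θe/.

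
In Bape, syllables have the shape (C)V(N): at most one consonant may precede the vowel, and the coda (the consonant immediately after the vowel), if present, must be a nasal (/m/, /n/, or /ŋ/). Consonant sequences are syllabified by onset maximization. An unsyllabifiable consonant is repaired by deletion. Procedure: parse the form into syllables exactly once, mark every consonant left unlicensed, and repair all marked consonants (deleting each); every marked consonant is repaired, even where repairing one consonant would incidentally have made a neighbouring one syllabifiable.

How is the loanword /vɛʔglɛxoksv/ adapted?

Under (C)V(N), the unsyllabifiable consonants are /ʔ/, /g/, /k/, /s/, /v/ (only a nasal (/m/, /n/, or /ŋ/) is licensed in coda position; onsets are limited to one consonant).
Deleting the stranded consonants removes /ʔ/, /g/, /k/, /s/, /v/.

vɛlɛxo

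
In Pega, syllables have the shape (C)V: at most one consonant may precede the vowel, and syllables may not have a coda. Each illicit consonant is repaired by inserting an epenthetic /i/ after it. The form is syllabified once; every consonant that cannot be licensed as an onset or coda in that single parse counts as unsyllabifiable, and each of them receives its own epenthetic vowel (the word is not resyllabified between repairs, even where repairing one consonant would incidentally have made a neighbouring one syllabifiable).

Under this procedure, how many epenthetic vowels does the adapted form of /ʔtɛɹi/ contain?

1

The unsyllabifiable consonants are /ʔ/; each receives one epenthetic vowel.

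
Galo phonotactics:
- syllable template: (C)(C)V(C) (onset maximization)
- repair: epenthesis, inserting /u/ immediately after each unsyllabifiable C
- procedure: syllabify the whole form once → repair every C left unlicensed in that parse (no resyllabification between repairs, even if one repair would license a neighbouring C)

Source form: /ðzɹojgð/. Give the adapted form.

ðuzɹojguðu

Syllabifying with onset maximization leaves /ð/, /g/, /ð/ stranded (at most one coda consonant is licensed; onsets may contain at most 2 consonants).
Each unlicensed consonant becomes the onset of a new syllable: /ð/ → /ðu/, /g/ → /gu/, /ð/ → /ðu/.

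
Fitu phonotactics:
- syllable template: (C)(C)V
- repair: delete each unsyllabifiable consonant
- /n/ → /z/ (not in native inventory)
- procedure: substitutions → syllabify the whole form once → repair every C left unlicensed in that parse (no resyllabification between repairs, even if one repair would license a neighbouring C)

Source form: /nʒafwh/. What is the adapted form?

zʒa

Substitution: /n/ → /z/, giving /zʒafwh/.
The consonants /f/, /w/, /h/ cannot be parsed into a legal (C)(C)V syllable (no codas are permitted; onsets may contain at most 2 consonants).
Deleting the stranded consonants removes /f/, /w/, /h/.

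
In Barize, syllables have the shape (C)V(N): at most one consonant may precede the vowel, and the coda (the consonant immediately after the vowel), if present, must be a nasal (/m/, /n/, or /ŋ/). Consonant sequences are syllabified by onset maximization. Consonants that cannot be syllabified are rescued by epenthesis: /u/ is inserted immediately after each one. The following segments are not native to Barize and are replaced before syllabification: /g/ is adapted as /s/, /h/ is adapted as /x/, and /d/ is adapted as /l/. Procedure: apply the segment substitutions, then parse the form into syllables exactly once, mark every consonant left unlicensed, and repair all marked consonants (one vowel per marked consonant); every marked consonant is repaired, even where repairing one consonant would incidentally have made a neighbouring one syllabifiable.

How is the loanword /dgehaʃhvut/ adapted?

lusexaʃuxuvutu

Substitution: /d/ → /l/, /g/ → /s/, /h/ → /x/, giving /lsexaʃxvut/.
The consonants /l/, /ʃ/, /x/, /t/ cannot be parsed into a legal (C)V(N) syllable (only a nasal (/m/, /n/, or /ŋ/) is licensed in coda position; onsets are limited to one consonant).
Each unlicensed consonant becomes the onset of a new syllable: /l/ → /lu/, /ʃ/ → /ʃu/, /x/ → /xu/, /t/ → /tu/.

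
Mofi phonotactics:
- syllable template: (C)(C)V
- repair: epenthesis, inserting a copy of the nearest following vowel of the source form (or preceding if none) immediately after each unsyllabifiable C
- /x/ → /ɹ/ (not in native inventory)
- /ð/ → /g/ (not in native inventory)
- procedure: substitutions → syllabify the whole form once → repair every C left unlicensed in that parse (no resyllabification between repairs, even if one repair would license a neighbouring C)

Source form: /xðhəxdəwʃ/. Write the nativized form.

ɹəghəɹdəwəʃə

Substitution: /x/ → /ɹ/, /ð/ → /g/, giving /ɹghəɹdəwʃ/.
Under (C)(C)V, the unsyllabifiable consonants are /ɹ/, /w/, /ʃ/ (no codas are permitted; onsets may contain at most 2 consonants).
Each unlicensed consonant becomes the onset of a new syllable: /ɹ/ → /ɹə/, /w/ → /wə/, /ʃ/ → /ʃə/.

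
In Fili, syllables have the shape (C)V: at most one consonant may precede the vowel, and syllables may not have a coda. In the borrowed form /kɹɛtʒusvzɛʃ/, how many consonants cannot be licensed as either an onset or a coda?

5

The consonants /k/, /t/, /s/, /v/, /ʃ/ cannot be parsed into a legal (C)V syllable (no codas are permitted; onsets are limited to one consonant).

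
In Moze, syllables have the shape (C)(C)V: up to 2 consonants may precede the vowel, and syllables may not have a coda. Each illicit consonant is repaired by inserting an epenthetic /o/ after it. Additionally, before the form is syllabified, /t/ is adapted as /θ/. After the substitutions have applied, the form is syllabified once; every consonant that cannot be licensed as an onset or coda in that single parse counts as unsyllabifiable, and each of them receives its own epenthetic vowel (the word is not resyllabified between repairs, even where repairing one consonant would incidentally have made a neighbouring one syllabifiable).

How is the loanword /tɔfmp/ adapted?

θɔfomopo

Substitution: /t/ → /θ/, giving /θɔfmp/.
Under (C)(C)V, the unsyllabifiable consonants are /f/, /m/, /p/ (no codas are permitted; onsets may contain at most 2 consonants).
Epenthesis after each stranded consonant: /f/ → /fo/, /m/ → /mo/, /p/ → /po/.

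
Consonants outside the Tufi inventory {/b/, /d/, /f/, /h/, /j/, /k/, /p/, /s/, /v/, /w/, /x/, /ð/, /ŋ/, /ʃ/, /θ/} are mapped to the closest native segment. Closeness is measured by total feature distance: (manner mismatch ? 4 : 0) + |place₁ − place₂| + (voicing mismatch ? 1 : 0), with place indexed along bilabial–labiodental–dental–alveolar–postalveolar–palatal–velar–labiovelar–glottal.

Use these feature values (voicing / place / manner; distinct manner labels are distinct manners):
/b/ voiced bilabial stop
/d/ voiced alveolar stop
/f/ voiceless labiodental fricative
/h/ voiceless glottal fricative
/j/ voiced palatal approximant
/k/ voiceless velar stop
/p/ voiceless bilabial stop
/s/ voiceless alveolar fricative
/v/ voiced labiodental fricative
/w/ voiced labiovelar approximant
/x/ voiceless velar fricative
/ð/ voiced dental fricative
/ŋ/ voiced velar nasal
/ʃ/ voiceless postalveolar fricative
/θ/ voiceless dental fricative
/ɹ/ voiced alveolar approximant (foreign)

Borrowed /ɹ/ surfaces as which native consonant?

j

/j/ is closest: same manner (approximant), place distance 2 (alveolar→palatal), same voicing; total 2. Next closest is /d/ at distance 4.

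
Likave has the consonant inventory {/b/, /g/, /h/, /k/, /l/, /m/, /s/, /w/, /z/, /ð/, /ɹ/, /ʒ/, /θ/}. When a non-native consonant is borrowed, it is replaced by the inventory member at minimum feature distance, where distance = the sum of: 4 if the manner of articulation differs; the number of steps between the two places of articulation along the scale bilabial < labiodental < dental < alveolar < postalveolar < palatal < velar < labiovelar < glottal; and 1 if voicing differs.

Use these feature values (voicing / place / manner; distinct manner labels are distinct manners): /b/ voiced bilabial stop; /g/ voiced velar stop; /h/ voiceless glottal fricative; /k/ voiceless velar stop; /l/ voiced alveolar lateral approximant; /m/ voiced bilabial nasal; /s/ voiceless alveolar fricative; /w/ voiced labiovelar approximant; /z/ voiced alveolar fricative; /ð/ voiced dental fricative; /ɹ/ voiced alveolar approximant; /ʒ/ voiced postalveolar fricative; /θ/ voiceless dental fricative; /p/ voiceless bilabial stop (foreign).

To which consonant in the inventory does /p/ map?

/b/ is closest: same manner (stop), place distance 0 (bilabial→bilabial), voicing differs (+1); total 1. Next closest is /m/ at distance 5.

b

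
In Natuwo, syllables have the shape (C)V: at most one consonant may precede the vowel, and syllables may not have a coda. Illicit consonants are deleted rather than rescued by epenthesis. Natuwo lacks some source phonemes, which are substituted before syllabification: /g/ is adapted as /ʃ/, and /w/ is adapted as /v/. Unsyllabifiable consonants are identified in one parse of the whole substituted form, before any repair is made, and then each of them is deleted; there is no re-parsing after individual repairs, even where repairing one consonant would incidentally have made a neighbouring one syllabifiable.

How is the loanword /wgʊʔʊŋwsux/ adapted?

ʃʊʔʊsu

Substitution: /w/ → /v/, /g/ → /ʃ/, giving /vʃʊʔʊŋvsux/.
Under (C)V, the unsyllabifiable consonants are /v/, /ŋ/, /v/, /x/ (no codas are permitted; onsets are limited to one consonant).
Deletion applies to /v/, /ŋ/, /v/, /x/.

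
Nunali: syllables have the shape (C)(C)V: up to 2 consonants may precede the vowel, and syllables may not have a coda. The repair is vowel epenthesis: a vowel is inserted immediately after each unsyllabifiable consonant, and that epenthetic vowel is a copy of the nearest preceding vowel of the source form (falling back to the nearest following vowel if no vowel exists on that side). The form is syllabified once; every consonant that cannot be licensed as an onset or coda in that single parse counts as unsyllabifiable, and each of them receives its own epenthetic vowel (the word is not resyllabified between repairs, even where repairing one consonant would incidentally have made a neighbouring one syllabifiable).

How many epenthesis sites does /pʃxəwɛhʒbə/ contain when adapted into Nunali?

2

The unsyllabifiable consonants are /p/, /h/; each receives one epenthetic vowel.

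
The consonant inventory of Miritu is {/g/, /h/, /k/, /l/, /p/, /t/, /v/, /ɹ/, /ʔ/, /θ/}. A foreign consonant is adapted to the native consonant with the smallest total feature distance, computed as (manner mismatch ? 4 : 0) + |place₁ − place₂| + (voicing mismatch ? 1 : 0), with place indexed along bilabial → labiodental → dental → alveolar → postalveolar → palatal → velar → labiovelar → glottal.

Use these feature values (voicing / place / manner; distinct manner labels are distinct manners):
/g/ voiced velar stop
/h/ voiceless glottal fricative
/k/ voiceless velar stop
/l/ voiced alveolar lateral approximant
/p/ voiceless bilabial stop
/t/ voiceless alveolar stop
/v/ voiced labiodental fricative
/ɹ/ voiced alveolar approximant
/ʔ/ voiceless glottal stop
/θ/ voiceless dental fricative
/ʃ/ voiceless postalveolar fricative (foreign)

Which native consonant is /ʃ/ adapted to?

θ

/θ/ is closest: same manner (fricative), place distance 2 (postalveolar→dental), same voicing; total 2. Next closest is /h/ at distance 4.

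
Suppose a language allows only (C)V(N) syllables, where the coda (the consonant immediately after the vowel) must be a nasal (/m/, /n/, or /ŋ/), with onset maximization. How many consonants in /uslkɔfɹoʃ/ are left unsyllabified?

4

Syllabifying with onset maximization leaves /s/, /l/, /f/, /ʃ/ stranded (only a nasal (/m/, /n/, or /ŋ/) is licensed in coda position; onsets are limited to one consonant).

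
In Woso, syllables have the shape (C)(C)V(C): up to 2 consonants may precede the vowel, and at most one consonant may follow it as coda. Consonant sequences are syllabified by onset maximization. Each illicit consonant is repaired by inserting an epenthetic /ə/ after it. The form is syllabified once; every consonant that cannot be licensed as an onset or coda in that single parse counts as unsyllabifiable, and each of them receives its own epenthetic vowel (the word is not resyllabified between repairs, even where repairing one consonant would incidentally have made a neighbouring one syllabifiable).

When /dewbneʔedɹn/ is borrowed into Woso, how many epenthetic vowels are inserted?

The unsyllabifiable consonants are /ɹ/, /n/; each receives one epenthetic vowel.

2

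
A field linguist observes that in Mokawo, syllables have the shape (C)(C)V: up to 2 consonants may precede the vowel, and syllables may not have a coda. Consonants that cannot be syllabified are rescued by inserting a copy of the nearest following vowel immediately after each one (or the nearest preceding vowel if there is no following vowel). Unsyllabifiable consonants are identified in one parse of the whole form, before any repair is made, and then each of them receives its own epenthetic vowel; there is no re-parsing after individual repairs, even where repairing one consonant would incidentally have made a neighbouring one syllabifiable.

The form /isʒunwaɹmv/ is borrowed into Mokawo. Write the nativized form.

Under (C)(C)V, the unsyllabifiable consonants are /ɹ/, /m/, /v/ (no codas are permitted; onsets may contain at most 2 consonants).
Epenthesis after each stranded consonant: /ɹ/ → /ɹa/, /m/ → /ma/, /v/ → /va/.

isʒunwaɹamava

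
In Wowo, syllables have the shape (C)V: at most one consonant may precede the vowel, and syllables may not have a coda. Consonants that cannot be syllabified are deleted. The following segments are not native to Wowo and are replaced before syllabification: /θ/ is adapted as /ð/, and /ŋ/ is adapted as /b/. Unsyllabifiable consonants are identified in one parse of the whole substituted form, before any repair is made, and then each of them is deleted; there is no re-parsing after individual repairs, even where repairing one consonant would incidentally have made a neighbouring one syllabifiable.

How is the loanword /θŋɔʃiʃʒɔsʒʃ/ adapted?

bɔʃiʒɔ

Substitution: /θ/ → /ð/, /ŋ/ → /b/, giving /ðbɔʃiʃʒɔsʒʃ/.
Syllabifying with onset maximization leaves /ð/, /ʃ/, /s/, /ʒ/, /ʃ/ stranded (no codas are permitted; onsets are limited to one consonant).
Deletion applies to /ð/, /ʃ/, /s/, /ʒ/, /ʃ/.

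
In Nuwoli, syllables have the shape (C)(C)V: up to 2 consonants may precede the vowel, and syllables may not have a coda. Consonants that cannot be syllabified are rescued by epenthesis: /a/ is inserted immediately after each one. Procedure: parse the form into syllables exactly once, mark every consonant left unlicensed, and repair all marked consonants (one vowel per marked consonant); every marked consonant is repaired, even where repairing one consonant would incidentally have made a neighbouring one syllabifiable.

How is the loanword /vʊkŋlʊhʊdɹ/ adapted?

vʊkaŋlʊhʊdaɹa

Under (C)(C)V, the unsyllabifiable consonants are /k/, /d/, /ɹ/ (no codas are permitted; onsets may contain at most 2 consonants).
Inserting the epenthetic vowel yields /k/ → /ka/, /d/ → /da/, /ɹ/ → /ɹa/.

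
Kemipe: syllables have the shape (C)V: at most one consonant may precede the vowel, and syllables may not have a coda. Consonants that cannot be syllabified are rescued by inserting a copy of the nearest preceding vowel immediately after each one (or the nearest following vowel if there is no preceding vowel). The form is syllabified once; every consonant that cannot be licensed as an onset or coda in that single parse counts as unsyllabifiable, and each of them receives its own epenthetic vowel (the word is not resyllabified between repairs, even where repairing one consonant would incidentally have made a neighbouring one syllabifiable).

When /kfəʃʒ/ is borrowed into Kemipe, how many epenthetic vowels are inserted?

The unsyllabifiable consonants are /k/, /ʃ/, /ʒ/; each receives one epenthetic vowel.

3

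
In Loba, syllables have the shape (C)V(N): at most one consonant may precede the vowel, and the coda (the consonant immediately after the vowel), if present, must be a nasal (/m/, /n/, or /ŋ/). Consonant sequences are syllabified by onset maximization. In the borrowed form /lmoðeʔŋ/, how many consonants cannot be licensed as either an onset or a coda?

Under (C)V(N), the unsyllabifiable consonants are /l/, /ʔ/, /ŋ/ (only a nasal (/m/, /n/, or /ŋ/) is licensed in coda position; onsets are limited to one consonant).

3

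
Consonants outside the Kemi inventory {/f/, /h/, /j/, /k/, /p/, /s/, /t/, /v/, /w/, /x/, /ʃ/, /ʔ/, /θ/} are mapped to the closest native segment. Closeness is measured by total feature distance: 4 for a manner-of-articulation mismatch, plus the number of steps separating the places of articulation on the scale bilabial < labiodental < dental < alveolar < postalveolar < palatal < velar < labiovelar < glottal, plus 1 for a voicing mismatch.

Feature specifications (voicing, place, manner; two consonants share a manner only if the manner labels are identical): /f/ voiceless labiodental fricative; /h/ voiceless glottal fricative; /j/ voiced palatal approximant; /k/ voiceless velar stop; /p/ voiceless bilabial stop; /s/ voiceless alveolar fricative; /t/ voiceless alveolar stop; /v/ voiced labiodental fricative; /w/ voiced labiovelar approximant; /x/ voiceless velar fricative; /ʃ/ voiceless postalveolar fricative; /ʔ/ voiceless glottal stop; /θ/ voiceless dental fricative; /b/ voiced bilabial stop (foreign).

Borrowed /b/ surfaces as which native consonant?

/p/ is closest: same manner (stop), place distance 0 (bilabial→bilabial), voicing differs (+1); total 1. Next closest is /t/ at distance 4.

p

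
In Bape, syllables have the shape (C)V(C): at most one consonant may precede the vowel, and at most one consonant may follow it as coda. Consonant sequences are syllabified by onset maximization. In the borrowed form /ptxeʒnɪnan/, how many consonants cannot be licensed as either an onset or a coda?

2

The consonants /p/, /t/ cannot be parsed into a legal (C)V(C) syllable (at most one coda consonant is licensed; onsets are limited to one consonant).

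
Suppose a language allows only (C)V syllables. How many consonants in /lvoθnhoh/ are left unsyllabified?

4

Syllabifying with onset maximization leaves /l/, /θ/, /n/, /h/ stranded (no codas are permitted; onsets are limited to one consonant).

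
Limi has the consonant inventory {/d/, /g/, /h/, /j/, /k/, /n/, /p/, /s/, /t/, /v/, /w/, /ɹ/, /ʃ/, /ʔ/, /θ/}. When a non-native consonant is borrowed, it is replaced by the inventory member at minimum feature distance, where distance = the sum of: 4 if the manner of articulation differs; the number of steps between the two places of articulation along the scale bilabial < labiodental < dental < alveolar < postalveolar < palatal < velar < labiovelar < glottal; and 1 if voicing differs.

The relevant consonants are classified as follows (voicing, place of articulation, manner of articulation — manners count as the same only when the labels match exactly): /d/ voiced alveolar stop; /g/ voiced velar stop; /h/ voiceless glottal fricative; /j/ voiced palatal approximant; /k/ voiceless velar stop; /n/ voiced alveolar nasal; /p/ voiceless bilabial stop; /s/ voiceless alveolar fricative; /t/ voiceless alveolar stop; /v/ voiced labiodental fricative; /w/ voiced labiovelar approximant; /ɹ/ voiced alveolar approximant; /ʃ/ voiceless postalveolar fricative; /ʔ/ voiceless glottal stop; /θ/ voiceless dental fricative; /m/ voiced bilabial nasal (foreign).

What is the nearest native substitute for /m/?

n

/n/ is closest: same manner (nasal), place distance 3 (bilabial→alveolar), same voicing; total 3. Next closest is /p/ at distance 5.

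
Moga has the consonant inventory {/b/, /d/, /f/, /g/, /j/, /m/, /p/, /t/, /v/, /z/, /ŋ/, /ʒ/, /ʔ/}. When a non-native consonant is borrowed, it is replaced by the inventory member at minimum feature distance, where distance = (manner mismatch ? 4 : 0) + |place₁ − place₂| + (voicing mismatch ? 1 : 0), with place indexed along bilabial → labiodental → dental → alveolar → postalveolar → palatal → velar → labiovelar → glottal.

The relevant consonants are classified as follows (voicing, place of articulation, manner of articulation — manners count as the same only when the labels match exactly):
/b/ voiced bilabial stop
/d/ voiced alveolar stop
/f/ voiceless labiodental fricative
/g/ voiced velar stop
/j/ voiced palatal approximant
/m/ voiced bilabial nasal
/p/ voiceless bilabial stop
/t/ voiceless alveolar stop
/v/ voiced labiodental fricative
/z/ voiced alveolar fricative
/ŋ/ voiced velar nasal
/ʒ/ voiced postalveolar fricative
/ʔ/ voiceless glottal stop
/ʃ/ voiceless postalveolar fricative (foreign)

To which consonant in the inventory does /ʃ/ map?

ʒ

/ʒ/ is closest: same manner (fricative), place distance 0 (postalveolar→postalveolar), voicing differs (+1); total 1. Next closest is /z/ at distance 2.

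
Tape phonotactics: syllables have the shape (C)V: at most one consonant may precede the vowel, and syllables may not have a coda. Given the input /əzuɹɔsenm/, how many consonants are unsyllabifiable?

2

Syllabifying with onset maximization leaves /n/, /m/ stranded (no codas are permitted; onsets are limited to one consonant).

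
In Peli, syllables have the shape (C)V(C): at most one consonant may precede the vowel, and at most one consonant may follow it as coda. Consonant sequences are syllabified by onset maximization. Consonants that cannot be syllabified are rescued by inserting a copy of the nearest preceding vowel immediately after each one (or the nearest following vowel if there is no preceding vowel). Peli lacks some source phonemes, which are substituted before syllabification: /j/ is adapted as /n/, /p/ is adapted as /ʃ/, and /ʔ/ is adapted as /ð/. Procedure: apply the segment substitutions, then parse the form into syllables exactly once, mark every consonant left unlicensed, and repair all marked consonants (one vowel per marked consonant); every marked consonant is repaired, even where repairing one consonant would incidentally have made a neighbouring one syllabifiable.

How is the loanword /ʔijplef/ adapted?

Substitution: /ʔ/ → /ð/, /j/ → /n/, /p/ → /ʃ/, giving /ðinʃlef/.
Under (C)V(C), the unsyllabifiable consonants are /ʃ/ (at most one coda consonant is licensed; onsets are limited to one consonant).
Inserting the epenthetic vowel yields /ʃ/ → /ʃi/.

ðinʃilef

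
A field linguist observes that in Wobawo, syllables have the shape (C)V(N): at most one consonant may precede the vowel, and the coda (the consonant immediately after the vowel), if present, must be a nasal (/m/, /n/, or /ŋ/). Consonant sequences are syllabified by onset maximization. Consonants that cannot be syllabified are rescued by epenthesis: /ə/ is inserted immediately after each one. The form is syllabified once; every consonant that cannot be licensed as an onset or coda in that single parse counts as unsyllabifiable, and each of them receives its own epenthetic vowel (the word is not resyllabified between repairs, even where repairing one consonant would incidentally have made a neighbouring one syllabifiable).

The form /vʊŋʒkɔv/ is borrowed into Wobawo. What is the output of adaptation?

vʊŋʒəkɔvə

The consonants /ʒ/, /v/ cannot be parsed into a legal (C)V(N) syllable (only a nasal (/m/, /n/, or /ŋ/) is licensed in coda position; onsets are limited to one consonant).
Inserting the epenthetic vowel yields /ʒ/ → /ʒə/, /v/ → /və/.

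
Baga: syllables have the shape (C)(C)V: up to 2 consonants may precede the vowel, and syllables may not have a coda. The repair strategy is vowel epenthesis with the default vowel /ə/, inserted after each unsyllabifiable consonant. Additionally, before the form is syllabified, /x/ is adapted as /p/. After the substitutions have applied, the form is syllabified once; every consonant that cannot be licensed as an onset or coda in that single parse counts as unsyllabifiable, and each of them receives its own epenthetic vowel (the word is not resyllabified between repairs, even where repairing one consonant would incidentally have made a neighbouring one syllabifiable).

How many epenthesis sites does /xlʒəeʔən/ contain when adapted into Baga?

After substitution the input is /plʒəeʔən/.
The unsyllabifiable consonants are /p/, /n/; each receives one epenthetic vowel.

2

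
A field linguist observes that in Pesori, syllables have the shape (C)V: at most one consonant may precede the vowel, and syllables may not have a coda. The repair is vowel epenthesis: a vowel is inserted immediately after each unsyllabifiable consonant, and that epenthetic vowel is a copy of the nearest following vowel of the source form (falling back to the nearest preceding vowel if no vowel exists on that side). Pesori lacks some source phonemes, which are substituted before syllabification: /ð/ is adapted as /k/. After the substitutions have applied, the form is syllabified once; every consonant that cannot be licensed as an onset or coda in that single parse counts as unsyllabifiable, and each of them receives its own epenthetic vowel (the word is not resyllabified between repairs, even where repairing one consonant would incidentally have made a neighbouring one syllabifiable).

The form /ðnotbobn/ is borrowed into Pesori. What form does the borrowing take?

Substitution: /ð/ → /k/, giving /knotbobn/.
Syllabifying with onset maximization leaves /k/, /t/, /b/, /n/ stranded (no codas are permitted; onsets are limited to one consonant).
Inserting the epenthetic vowel yields /k/ → /ko/, /t/ → /to/, /b/ → /bo/, /n/ → /no/.

konotobobono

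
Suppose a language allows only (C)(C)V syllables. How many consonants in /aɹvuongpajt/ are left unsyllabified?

Under (C)(C)V, the unsyllabifiable consonants are /n/, /j/, /t/ (no codas are permitted; onsets may contain at most 2 consonants).

3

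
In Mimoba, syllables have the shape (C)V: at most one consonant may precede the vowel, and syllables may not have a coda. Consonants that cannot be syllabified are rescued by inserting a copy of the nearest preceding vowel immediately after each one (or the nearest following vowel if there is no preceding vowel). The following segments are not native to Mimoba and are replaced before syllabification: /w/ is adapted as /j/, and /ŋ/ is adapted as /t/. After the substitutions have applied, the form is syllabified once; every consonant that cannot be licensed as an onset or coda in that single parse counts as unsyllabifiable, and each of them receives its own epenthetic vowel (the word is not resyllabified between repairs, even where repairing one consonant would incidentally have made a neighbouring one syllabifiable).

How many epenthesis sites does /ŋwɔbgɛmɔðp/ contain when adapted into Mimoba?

4

After substitution the input is /tjɔbgɛmɔðp/.
The unsyllabifiable consonants are /t/, /b/, /ð/, /p/; each receives one epenthetic vowel.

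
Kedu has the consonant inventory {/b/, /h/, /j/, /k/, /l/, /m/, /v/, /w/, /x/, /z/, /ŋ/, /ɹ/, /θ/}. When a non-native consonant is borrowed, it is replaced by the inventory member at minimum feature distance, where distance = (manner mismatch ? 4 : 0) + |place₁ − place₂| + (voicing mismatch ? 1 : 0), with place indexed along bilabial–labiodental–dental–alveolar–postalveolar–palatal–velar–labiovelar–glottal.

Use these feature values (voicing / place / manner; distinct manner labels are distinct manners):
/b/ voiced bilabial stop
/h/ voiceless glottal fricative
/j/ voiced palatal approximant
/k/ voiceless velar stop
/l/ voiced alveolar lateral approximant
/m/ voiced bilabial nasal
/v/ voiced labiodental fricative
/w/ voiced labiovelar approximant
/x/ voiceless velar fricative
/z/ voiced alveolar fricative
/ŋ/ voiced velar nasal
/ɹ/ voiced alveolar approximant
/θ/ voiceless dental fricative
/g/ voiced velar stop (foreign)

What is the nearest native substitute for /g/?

/k/ is closest: same manner (stop), place distance 0 (velar→velar), voicing differs (+1); total 1. Next closest is /ŋ/ at distance 4.

k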